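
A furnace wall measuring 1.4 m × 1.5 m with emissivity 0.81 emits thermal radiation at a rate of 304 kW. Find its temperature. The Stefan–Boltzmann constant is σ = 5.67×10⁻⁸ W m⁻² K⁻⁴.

A = 1.4 × 1.5 = 2.10 m².
From P = εσAT⁴, T = (P / εσA)^(1/4) = (3.04×10^5 / (0.81 × 5.67×10⁻⁸ × 2.10))^(1/4).
T = (3.15×10^12)^(1/4) = 1330 K.

T ≈ 1330 K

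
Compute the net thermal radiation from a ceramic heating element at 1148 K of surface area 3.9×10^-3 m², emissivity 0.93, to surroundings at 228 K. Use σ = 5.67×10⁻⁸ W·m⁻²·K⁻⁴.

Q ≈ 357 W

Q = εσA(T⁴ − T_s⁴). T⁴ − T_s⁴ = (1148)⁴ − (228)⁴ = 1.74×10^12 − 2.70×10^9 = 1.73×10^12 K⁴.
Q = 0.93 × 5.67×10⁻⁸ × 3.90×10^-3 × 1.73×10^12 = 357 W.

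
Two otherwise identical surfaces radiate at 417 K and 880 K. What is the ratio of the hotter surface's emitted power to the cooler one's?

ratio ≈ 19.8

P ∝ T⁴, so the ratio is (880/417)⁴ = (2.110)⁴ = 19.8.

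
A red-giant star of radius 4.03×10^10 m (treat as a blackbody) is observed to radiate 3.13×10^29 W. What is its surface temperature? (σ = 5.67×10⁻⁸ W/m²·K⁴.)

T ≈ 4060 K

A = 4πr² = 4π × (4.03×10^10)² = 2.04×10^22 m².
From P = σAT⁴, T = (P / σA)^(1/4) = (3.13×10^29 / (5.67×10⁻⁸ × 2.04×10^22))^(1/4).
T = (2.70×10^14)^(1/4) = 4060 K.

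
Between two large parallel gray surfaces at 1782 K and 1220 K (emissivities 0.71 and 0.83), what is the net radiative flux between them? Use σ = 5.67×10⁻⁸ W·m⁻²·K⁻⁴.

For two large parallel gray plates, q = σ(T₁⁴ − T₂⁴) / (1/ε₁ + 1/ε₂ − 1).
1/ε₁ + 1/ε₂ − 1 = 1/0.71 + 1/0.83 − 1 = 1.613.
T₁⁴ − T₂⁴ = 1.01×10^13 − 2.22×10^12 = 7.87×10^12 K⁴.
q = 5.67×10⁻⁸ × 7.87×10^12 / 1.613 = 2.77×10^5 W/m².

q ≈ 2.77×10^5 W/m²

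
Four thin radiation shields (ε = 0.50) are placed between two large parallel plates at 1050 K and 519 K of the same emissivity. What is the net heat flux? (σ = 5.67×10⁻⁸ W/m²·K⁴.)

q ≈ 4320 W/m²

Each of the 5 gaps contributes resistance (2/ε − 1) = 2/0.50 − 1 = 3.000; total = 15.00.
q = σ(T₁⁴ − T₂⁴) / 15.00 = 5.67×10⁻⁸ × 1.14×10^12 / 15.00 = 4320 W/m².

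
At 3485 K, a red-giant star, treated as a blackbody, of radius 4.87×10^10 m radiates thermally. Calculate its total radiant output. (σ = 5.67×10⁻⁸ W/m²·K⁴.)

A = 4πr² = 4π × (4.87×10^10)² = 2.98×10^22 m².
P = σAT⁴ = 5.67×10⁻⁸ × 2.98×10^22 × (3485)⁴ = 5.67×10⁻⁸ × 2.98×10^22 × 1.48×10^14.
P = 2.49×10^29 W.

P ≈ 2.49×10^29 W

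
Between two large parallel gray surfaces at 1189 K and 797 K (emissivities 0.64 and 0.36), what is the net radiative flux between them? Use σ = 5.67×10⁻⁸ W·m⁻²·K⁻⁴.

q ≈ 27100 W/m²

For two large parallel gray plates, q = σ(T₁⁴ − T₂⁴) / (1/ε₁ + 1/ε₂ − 1).
1/ε₁ + 1/ε₂ − 1 = 1/0.64 + 1/0.36 − 1 = 3.340.
T₁⁴ − T₂⁴ = 2.00×10^12 − 4.03×10^11 = 1.60×10^12 K⁴.
q = 5.67×10⁻⁸ × 1.60×10^12 / 3.340 = 27100 W/m².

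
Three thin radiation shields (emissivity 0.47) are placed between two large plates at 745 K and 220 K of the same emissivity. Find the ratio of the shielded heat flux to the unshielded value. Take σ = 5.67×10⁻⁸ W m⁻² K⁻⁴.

With N identical shields there are N+1 = 4 gaps in series, each with the same radiative resistance, so the flux falls to 1/(N+1) of its unshielded value.

ratio ≈ 0.250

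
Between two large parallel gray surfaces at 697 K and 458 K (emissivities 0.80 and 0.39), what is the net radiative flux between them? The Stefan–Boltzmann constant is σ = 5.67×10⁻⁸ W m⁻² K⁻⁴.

q ≈ 3870 W/m²

For two large parallel gray plates, q = σ(T₁⁴ − T₂⁴) / (1/ε₁ + 1/ε₂ − 1).
1/ε₁ + 1/ε₂ − 1 = 1/0.80 + 1/0.39 − 1 = 2.814.
T₁⁴ − T₂⁴ = 2.36×10^11 − 4.40×10^10 = 1.92×10^11 K⁴.
q = 5.67×10⁻⁸ × 1.92×10^11 / 2.814 = 3870 W/m².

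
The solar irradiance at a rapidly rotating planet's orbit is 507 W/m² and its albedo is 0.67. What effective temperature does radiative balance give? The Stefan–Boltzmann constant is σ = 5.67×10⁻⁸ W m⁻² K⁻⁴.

T ≈ 165 K

Power absorbed = (1−a)S·πR²; power emitted = 4πR²σT⁴. Equating and cancelling πR²:
T = ((1−a)S / 4σ)^(1/4) = (167 / (4 × 5.67×10⁻⁸))^(1/4) = (7.38×10^8)^(1/4).
T = 165 K.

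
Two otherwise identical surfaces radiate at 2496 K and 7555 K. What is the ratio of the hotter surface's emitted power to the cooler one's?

P ∝ T⁴, so the ratio is (7555/2496)⁴ = (3.027)⁴ = 83.9.

ratio ≈ 83.9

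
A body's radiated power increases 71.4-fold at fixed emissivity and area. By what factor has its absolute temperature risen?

P ∝ T⁴ ⇒ T ∝ P^(1/4), so T scales by (71.4)^(1/4) = 2.91.

factor ≈ 2.91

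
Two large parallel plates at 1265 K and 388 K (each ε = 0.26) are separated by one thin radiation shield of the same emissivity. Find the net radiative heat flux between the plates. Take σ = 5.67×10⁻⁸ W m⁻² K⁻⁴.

Each of the 2 gaps contributes resistance (2/ε − 1) = 2/0.26 − 1 = 6.692; total = 13.38.
q = σ(T₁⁴ − T₂⁴) / 13.38 = 5.67×10⁻⁸ × 2.54×10^12 / 13.38 = 10800 W/m².

q ≈ 10800 W/m²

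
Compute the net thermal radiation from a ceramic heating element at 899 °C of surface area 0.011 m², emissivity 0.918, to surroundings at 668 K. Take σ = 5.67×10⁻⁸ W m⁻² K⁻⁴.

Q ≈ 966 W

Convert: 899 °C = 1172 K.
Q = εσA(T⁴ − T_s⁴). T⁴ − T_s⁴ = (1172)⁴ − (668)⁴ = 1.89×10^12 − 1.99×10^11 = 1.69×10^12 K⁴.
Q = 0.918 × 5.67×10⁻⁸ × 0.0110 × 1.69×10^12 = 966 W.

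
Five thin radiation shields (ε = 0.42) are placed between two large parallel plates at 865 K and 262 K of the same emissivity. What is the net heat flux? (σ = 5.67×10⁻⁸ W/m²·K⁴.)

q ≈ 1390 W/m²

Each of the 6 gaps contributes resistance (2/ε − 1) = 2/0.42 − 1 = 3.762; total = 22.57.
q = σ(T₁⁴ − T₂⁴) / 22.57 = 5.67×10⁻⁸ × 5.55×10^11 / 22.57 = 1390 W/m².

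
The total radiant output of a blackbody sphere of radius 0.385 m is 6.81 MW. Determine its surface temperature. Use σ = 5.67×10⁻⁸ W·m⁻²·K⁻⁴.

T ≈ 2830 K

A = 4πr² = 4π × (0.385)² = 1.86 m².
From P = σAT⁴, T = (P / σA)^(1/4) = (6.81×10^6 / (5.67×10⁻⁸ × 1.86))^(1/4).
T = (6.45×10^13)^(1/4) = 2830 K.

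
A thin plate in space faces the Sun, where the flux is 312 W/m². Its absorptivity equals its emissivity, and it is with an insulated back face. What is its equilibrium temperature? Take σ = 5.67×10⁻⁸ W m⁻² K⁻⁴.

T ≈ 272 K

Absorbed flux αS = emitted flux εσT⁴ (one radiating face); with α = ε, T = (S/σ)^(1/4).
T = (312 / 5.67×10⁻⁸)^(1/4) = (5.50×10^9)^(1/4).
T = 272 K.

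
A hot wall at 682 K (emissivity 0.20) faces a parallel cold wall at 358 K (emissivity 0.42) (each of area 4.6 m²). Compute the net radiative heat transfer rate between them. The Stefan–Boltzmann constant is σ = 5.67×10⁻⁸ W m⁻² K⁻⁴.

For two large parallel gray plates, q = σ(T₁⁴ − T₂⁴) / (1/ε₁ + 1/ε₂ − 1).
1/ε₁ + 1/ε₂ − 1 = 1/0.20 + 1/0.42 − 1 = 6.381.
T₁⁴ − T₂⁴ = 2.16×10^11 − 1.64×10^10 = 2.00×10^11 K⁴.
q = 5.67×10⁻⁸ × 2.00×10^11 / 6.381 = 1780 W/m².
Q = q·A = 1780 × 4.6 = 8170 W.

Q ≈ 8170 W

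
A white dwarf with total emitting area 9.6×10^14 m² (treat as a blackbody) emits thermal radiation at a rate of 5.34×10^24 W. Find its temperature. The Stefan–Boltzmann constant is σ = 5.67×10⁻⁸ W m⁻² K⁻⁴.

From P = σAT⁴, T = (P / σA)^(1/4) = (5.34×10^24 / (5.67×10⁻⁸ × 9.60×10^14))^(1/4).
T = (9.81×10^16)^(1/4) = 17700 K.

T ≈ 17700 K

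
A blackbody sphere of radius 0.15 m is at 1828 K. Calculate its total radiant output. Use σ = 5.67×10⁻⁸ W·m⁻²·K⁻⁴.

A = 4πr² = 4π × (0.15)² = 0.283 m².
P = σAT⁴ = 5.67×10⁻⁸ × 0.283 × (1828)⁴ = 5.67×10⁻⁸ × 0.283 × 1.12×10^13.
P = 1.79×10^5 W.

P ≈ 1.79×10^5 W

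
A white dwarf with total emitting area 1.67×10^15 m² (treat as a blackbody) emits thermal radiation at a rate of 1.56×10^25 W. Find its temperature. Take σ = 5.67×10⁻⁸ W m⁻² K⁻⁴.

From P = σAT⁴, T = (P / σA)^(1/4) = (1.56×10^25 / (5.67×10⁻⁸ × 1.67×10^15))^(1/4).
T = (1.65×10^17)^(1/4) = 20100 K.

T ≈ 20100 K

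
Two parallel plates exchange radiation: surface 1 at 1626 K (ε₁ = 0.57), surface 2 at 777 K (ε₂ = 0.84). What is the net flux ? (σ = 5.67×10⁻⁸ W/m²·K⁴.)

q ≈ 1.93×10^5 W/m²

For two large parallel gray plates, q = σ(T₁⁴ − T₂⁴) / (1/ε₁ + 1/ε₂ − 1).
1/ε₁ + 1/ε₂ − 1 = 1/0.57 + 1/0.84 − 1 = 1.945.
T₁⁴ − T₂⁴ = 6.99×10^12 − 3.64×10^11 = 6.63×10^12 K⁴.
q = 5.67×10⁻⁸ × 6.63×10^12 / 1.945 = 1.93×10^5 W/m².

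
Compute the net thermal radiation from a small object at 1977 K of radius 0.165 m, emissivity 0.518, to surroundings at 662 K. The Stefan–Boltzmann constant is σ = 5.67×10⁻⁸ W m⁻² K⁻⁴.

A = 4πr² = 4π × (0.165)² = 0.342 m².
Q = εσA(T⁴ − T_s⁴). T⁴ − T_s⁴ = (1977)⁴ − (662)⁴ = 1.53×10^13 − 1.92×10^11 = 1.51×10^13 K⁴.
Q = 0.518 × 5.67×10⁻⁸ × 0.342 × 1.51×10^13 = 1.52×10^5 W.

Q ≈ 1.52×10^5 W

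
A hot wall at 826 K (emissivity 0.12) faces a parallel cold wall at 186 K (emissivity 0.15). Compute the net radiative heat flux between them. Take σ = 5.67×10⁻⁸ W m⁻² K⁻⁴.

q ≈ 1880 W/m²

For two large parallel gray plates, q = σ(T₁⁴ − T₂⁴) / (1/ε₁ + 1/ε₂ − 1).
1/ε₁ + 1/ε₂ − 1 = 1/0.12 + 1/0.15 − 1 = 14.00.
T₁⁴ − T₂⁴ = 4.66×10^11 − 1.20×10^9 = 4.64×10^11 K⁴.
q = 5.67×10⁻⁸ × 4.64×10^11 / 14.00 = 1880 W/m².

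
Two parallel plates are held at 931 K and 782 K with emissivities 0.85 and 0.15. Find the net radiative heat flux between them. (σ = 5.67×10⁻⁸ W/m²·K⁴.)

For two large parallel gray plates, q = σ(T₁⁴ − T₂⁴) / (1/ε₁ + 1/ε₂ − 1).
1/ε₁ + 1/ε₂ − 1 = 1/0.85 + 1/0.15 − 1 = 6.843.
T₁⁴ − T₂⁴ = 7.51×10^11 − 3.74×10^11 = 3.77×10^11 K⁴.
q = 5.67×10⁻⁸ × 3.77×10^11 / 6.843 = 3130 W/m².

q ≈ 3130 W/m²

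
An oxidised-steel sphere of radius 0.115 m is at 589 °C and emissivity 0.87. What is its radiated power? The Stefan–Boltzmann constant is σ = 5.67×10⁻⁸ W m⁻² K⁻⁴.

A = 4πr² = 4π × (0.115)² = 0.166 m².
589 °C = 862 K.
Stefan–Boltzmann: P = εσAT⁴ = 0.87 × 5.67×10⁻⁸ × 0.166 × (862)⁴ = 0.87 × 5.67×10⁻⁸ × 0.166 × 5.52×10^11.
P = 4530 W.

P ≈ 4530 W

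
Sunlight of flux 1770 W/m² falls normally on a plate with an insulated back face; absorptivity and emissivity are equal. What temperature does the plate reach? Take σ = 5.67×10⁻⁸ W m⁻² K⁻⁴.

Absorbed flux αS = emitted flux εσT⁴ (one radiating face); with α = ε, T = (S/σ)^(1/4).
T = (1770 / 5.67×10⁻⁸)^(1/4) = (3.12×10^10)^(1/4).
T = 420 K.

T ≈ 420 K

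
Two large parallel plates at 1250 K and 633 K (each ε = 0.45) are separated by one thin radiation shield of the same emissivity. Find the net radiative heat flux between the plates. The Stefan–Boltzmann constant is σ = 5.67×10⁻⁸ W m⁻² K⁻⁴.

Each of the 2 gaps contributes resistance (2/ε − 1) = 2/0.45 − 1 = 3.444; total = 6.889.
q = σ(T₁⁴ − T₂⁴) / 6.889 = 5.67×10⁻⁸ × 2.28×10^12 / 6.889 = 18800 W/m².

q ≈ 18800 W/m²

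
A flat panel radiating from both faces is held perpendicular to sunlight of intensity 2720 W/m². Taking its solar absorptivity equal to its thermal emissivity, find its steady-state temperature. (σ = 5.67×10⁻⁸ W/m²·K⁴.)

Absorbed flux αS = emitted flux 2εσT⁴ per unit area; with α = ε this gives T = (S/2σ)^(1/4).
T = (2720 / (2 × 5.67×10⁻⁸))^(1/4) = (2.40×10^10)^(1/4).
T = 394 K.

T ≈ 394 K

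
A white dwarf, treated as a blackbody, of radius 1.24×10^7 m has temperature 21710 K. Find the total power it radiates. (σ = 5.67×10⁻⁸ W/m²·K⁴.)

P ≈ 2.43×10^25 W

A = 4πr² = 4π × (1.24×10^7)² = 1.93×10^15 m².
P = σAT⁴ = 5.67×10⁻⁸ × 1.93×10^15 × (21710)⁴ = 5.67×10⁻⁸ × 1.93×10^15 × 2.22×10^17.
P = 2.43×10^25 W.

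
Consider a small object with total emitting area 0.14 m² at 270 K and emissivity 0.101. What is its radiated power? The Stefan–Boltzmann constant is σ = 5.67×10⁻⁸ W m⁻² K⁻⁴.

P ≈ 4.26 W

Stefan–Boltzmann: P = εσAT⁴ = 0.101 × 5.67×10⁻⁸ × 0.140 × (270)⁴ = 0.101 × 5.67×10⁻⁸ × 0.140 × 5.31×10^9.
P = 4.26 W.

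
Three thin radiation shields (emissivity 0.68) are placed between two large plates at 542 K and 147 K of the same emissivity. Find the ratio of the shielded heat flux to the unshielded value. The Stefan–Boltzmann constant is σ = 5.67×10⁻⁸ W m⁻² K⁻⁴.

ratio ≈ 0.250

With N identical shields there are N+1 = 4 gaps in series, each with the same radiative resistance, so the flux falls to 1/(N+1) of its unshielded value.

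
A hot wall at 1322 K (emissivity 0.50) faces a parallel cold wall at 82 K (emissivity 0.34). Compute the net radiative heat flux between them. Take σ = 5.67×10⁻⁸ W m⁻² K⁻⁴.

q ≈ 43900 W/m²

For two large parallel gray plates, q = σ(T₁⁴ − T₂⁴) / (1/ε₁ + 1/ε₂ − 1).
1/ε₁ + 1/ε₂ − 1 = 1/0.50 + 1/0.34 − 1 = 3.941.
T₁⁴ − T₂⁴ = 3.05×10^12 − 4.52×10^7 = 3.05×10^12 K⁴.
q = 5.67×10⁻⁸ × 3.05×10^12 / 3.941 = 43900 W/m².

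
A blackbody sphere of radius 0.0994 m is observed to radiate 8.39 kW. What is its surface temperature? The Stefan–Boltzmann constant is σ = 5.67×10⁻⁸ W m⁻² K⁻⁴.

A = 4πr² = 4π × (0.0994)² = 0.124 m².
From P = σAT⁴, T = (P / σA)^(1/4) = (8390 / (5.67×10⁻⁸ × 0.124))^(1/4).
T = (1.19×10^12)^(1/4) = 1040 K.

T ≈ 1040 K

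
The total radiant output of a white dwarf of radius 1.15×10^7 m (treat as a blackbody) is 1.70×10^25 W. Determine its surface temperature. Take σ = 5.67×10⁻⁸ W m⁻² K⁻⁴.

T ≈ 20600 K

A = 4πr² = 4π × (1.15×10^7)² = 1.66×10^15 m².
From P = σAT⁴, T = (P / σA)^(1/4) = (1.70×10^25 / (5.67×10⁻⁸ × 1.66×10^15))^(1/4).
T = (1.80×10^17)^(1/4) = 20600 K.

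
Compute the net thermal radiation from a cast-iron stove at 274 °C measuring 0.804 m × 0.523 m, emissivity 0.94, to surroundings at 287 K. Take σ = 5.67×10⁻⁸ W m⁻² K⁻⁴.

Q ≈ 1850 W

A = 0.804 × 0.523 = 0.420 m².
Convert: 274 °C = 547 K.
Q = εσA(T⁴ − T_s⁴). T⁴ − T_s⁴ = (547)⁴ − (287)⁴ = 8.95×10^10 − 6.78×10^9 = 8.27×10^10 K⁴.
Q = 0.94 × 5.67×10⁻⁸ × 0.420 × 8.27×10^10 = 1850 W.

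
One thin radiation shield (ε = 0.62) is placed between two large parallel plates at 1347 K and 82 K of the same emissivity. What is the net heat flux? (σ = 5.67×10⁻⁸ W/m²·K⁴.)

q ≈ 41900 W/m²

Each of the 2 gaps contributes resistance (2/ε − 1) = 2/0.62 − 1 = 2.226; total = 4.452.
q = σ(T₁⁴ − T₂⁴) / 4.452 = 5.67×10⁻⁸ × 3.29×10^12 / 4.452 = 41900 W/m².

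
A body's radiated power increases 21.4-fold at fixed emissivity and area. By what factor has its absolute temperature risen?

P ∝ T⁴ ⇒ T ∝ P^(1/4), so T scales by (21.4)^(1/4) = 2.15.

factor ≈ 2.15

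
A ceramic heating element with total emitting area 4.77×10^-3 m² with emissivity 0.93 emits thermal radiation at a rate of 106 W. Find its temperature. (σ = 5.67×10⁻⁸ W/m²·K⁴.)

T ≈ 806 K

From P = εσAT⁴, T = (P / εσA)^(1/4) = (106 / (0.93 × 5.67×10⁻⁸ × 4.77×10^-3))^(1/4).
T = (4.21×10^11)^(1/4) = 806 K.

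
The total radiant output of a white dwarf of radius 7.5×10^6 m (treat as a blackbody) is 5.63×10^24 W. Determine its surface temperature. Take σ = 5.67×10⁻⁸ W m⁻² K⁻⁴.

A = 4πr² = 4π × (7.5×10^6)² = 7.07×10^14 m².
From P = σAT⁴, T = (P / σA)^(1/4) = (5.63×10^24 / (5.67×10⁻⁸ × 7.07×10^14))^(1/4).
T = (1.40×10^17)^(1/4) = 19400 K.

T ≈ 19400 K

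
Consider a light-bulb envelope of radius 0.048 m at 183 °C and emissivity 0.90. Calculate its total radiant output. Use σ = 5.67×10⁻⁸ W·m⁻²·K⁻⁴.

A = 4πr² = 4π × (0.048)² = 0.0290 m².
183 °C = 456 K.
Stefan–Boltzmann: P = εσAT⁴ = 0.90 × 5.67×10⁻⁸ × 0.0290 × (456)⁴ = 0.90 × 5.67×10⁻⁸ × 0.0290 × 4.32×10^10.
P = 63.9 W.

P ≈ 63.9 W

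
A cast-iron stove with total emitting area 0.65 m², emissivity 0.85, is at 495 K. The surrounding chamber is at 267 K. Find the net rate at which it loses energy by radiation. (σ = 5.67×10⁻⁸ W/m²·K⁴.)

Q ≈ 1720 W

Q = εσA(T⁴ − T_s⁴). T⁴ − T_s⁴ = (495)⁴ − (267)⁴ = 6.00×10^10 − 5.08×10^9 = 5.50×10^10 K⁴.
Q = 0.85 × 5.67×10⁻⁸ × 0.650 × 5.50×10^10 = 1720 W.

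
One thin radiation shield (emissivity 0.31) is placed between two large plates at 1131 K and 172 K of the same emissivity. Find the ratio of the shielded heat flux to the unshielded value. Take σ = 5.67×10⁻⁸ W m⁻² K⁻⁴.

ratio ≈ 0.500

With N identical shields there are N+1 = 2 gaps in series, each with the same radiative resistance, so the flux falls to 1/(N+1) of its unshielded value.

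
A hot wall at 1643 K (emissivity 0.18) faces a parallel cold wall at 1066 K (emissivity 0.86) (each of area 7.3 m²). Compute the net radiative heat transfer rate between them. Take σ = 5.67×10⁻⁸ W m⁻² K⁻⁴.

Q ≈ 4.34×10^5 W

For two large parallel gray plates, q = σ(T₁⁴ − T₂⁴) / (1/ε₁ + 1/ε₂ − 1).
1/ε₁ + 1/ε₂ − 1 = 1/0.18 + 1/0.86 − 1 = 5.718.
T₁⁴ − T₂⁴ = 7.29×10^12 − 1.29×10^12 = 6.00×10^12 K⁴.
q = 5.67×10⁻⁸ × 6.00×10^12 / 5.718 = 59500 W/m².
Q = q·A = 59500 × 7.3 = 4.34×10^5 W.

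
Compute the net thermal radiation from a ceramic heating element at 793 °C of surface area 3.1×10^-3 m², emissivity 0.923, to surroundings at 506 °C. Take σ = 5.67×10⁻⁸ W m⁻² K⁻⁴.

Q ≈ 150 W

Convert: 793 °C = 1066 K; 506 °C = 779 K.
Q = εσA(T⁴ − T_s⁴). T⁴ − T_s⁴ = (1066)⁴ − (779)⁴ = 1.29×10^12 − 3.68×10^11 = 9.23×10^11 K⁴.
Q = 0.923 × 5.67×10⁻⁸ × 3.10×10^-3 × 9.23×10^11 = 150 W.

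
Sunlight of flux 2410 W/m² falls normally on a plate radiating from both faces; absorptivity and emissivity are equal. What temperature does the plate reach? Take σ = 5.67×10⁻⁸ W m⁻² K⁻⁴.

Absorbed flux αS = emitted flux 2εσT⁴ per unit area; with α = ε this gives T = (S/2σ)^(1/4).
T = (2410 / (2 × 5.67×10⁻⁸))^(1/4) = (2.13×10^10)^(1/4).
T = 382 K.

T ≈ 382 K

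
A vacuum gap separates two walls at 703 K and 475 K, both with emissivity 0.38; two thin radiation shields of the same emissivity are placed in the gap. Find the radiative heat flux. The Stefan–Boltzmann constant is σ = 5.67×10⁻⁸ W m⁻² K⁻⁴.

q ≈ 857 W/m²

Each of the 3 gaps contributes resistance (2/ε − 1) = 2/0.38 − 1 = 4.263; total = 12.79.
q = σ(T₁⁴ − T₂⁴) / 12.79 = 5.67×10⁻⁸ × 1.93×10^11 / 12.79 = 857 W/m².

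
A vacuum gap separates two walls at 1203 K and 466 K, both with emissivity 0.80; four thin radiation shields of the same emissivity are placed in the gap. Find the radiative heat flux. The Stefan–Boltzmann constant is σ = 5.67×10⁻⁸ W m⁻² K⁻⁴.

q ≈ 15500 W/m²

Each of the 5 gaps contributes resistance (2/ε − 1) = 2/0.80 − 1 = 1.500; total = 7.500.
q = σ(T₁⁴ − T₂⁴) / 7.500 = 5.67×10⁻⁸ × 2.05×10^12 / 7.500 = 15500 W/m².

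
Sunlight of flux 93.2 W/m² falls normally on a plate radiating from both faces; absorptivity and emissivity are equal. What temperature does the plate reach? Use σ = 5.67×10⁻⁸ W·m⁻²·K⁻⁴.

T ≈ 169 K

Absorbed flux αS = emitted flux 2εσT⁴ per unit area; with α = ε this gives T = (S/2σ)^(1/4).
T = (93.2 / (2 × 5.67×10⁻⁸))^(1/4) = (8.22×10^8)^(1/4).
T = 169 K.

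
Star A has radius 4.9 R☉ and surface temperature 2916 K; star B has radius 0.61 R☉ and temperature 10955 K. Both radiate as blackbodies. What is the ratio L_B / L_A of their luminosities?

L = 4πR²σT⁴ ∝ R²T⁴, so L_B/L_A = (0.61/4.9)² × (10955/2916)⁴ = 0.0155 × 199 = 3.09.

L_B/L_A ≈ 3.09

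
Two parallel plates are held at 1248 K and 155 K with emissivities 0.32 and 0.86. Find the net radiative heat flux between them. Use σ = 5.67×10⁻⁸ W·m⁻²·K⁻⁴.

q ≈ 41800 W/m²

For two large parallel gray plates, q = σ(T₁⁴ − T₂⁴) / (1/ε₁ + 1/ε₂ − 1).
1/ε₁ + 1/ε₂ − 1 = 1/0.32 + 1/0.86 − 1 = 3.288.
T₁⁴ − T₂⁴ = 2.43×10^12 − 5.77×10^8 = 2.43×10^12 K⁴.
q = 5.67×10⁻⁸ × 2.43×10^12 / 3.288 = 41800 W/m².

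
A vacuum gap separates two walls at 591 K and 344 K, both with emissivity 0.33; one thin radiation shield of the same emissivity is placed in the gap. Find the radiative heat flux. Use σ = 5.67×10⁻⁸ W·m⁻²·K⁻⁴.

q ≈ 605 W/m²

Each of the 2 gaps contributes resistance (2/ε − 1) = 2/0.33 − 1 = 5.061; total = 10.12.
q = σ(T₁⁴ − T₂⁴) / 10.12 = 5.67×10⁻⁸ × 1.08×10^11 / 10.12 = 605 W/m².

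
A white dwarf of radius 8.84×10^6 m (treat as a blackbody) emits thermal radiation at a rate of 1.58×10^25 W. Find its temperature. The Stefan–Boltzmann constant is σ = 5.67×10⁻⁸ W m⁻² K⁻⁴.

T ≈ 23100 K

A = 4πr² = 4π × (8.84×10^6)² = 9.82×10^14 m².
From P = σAT⁴, T = (P / σA)^(1/4) = (1.58×10^25 / (5.67×10⁻⁸ × 9.82×10^14))^(1/4).
T = (2.84×10^17)^(1/4) = 23100 K.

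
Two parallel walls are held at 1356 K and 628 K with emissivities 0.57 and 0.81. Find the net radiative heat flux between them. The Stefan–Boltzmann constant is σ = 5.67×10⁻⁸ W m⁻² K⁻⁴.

For two large parallel gray plates, q = σ(T₁⁴ − T₂⁴) / (1/ε₁ + 1/ε₂ − 1).
1/ε₁ + 1/ε₂ − 1 = 1/0.57 + 1/0.81 − 1 = 1.989.
T₁⁴ − T₂⁴ = 3.38×10^12 − 1.56×10^11 = 3.23×10^12 K⁴.
q = 5.67×10⁻⁸ × 3.23×10^12 / 1.989 = 91900 W/m².

q ≈ 91900 W/m²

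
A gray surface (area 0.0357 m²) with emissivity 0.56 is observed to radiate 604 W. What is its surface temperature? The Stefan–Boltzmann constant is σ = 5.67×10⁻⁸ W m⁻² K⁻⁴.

T ≈ 854 K

From P = εσAT⁴, T = (P / εσA)^(1/4) = (604 / (0.56 × 5.67×10⁻⁸ × 0.0357))^(1/4).
T = (5.33×10^11)^(1/4) = 854 K.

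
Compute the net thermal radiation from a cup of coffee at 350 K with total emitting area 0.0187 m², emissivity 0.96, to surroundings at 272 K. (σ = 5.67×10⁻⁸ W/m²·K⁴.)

Q = εσA(T⁴ − T_s⁴). T⁴ − T_s⁴ = (350)⁴ − (272)⁴ = 1.50×10^10 − 5.47×10^9 = 9.53×10^9 K⁴.
Q = 0.96 × 5.67×10⁻⁸ × 0.0187 × 9.53×10^9 = 9.70 W.

Q ≈ 9.70 W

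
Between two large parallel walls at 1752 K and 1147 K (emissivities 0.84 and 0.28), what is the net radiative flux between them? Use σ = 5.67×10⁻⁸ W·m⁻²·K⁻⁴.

For two large parallel gray plates, q = σ(T₁⁴ − T₂⁴) / (1/ε₁ + 1/ε₂ − 1).
1/ε₁ + 1/ε₂ − 1 = 1/0.84 + 1/0.28 − 1 = 3.762.
T₁⁴ − T₂⁴ = 9.42×10^12 − 1.73×10^12 = 7.69×10^12 K⁴.
q = 5.67×10⁻⁸ × 7.69×10^12 / 3.762 = 1.16×10^5 W/m².

q ≈ 1.16×10^5 W/m²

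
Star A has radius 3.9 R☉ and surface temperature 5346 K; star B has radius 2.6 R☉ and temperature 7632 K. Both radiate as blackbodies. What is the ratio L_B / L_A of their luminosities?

L_B/L_A ≈ 1.85

L = 4πR²σT⁴ ∝ R²T⁴, so L_B/L_A = (2.6/3.9)² × (7632/5346)⁴ = 0.444 × 4.15 = 1.85.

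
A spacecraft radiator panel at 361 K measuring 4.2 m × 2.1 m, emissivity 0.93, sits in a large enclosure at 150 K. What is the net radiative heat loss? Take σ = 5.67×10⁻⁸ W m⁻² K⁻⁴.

Q ≈ 7660 W

A = 4.2 × 2.1 = 8.82 m².
Q = εσA(T⁴ − T_s⁴). T⁴ − T_s⁴ = (361)⁴ − (150)⁴ = 1.70×10^10 − 5.06×10^8 = 1.65×10^10 K⁴.
Q = 0.93 × 5.67×10⁻⁸ × 8.82 × 1.65×10^10 = 7660 W.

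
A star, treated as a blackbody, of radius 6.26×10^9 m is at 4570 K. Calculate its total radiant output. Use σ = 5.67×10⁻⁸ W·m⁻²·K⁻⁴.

P ≈ 1.22×10^28 W

A = 4πr² = 4π × (6.26×10^9)² = 4.92×10^20 m².
P = σAT⁴ = 5.67×10⁻⁸ × 4.92×10^20 × (4570)⁴ = 5.67×10⁻⁸ × 4.92×10^20 × 4.36×10^14.
P = 1.22×10^28 W.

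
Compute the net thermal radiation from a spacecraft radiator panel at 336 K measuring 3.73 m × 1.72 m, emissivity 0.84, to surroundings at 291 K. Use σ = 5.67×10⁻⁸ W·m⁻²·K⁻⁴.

Q ≈ 1700 W

A = 3.73 × 1.72 = 6.42 m².
Q = εσA(T⁴ − T_s⁴). T⁴ − T_s⁴ = (336)⁴ − (291)⁴ = 1.27×10^10 − 7.17×10^9 = 5.57×10^9 K⁴.
Q = 0.84 × 5.67×10⁻⁸ × 6.42 × 5.57×10^9 = 1700 W.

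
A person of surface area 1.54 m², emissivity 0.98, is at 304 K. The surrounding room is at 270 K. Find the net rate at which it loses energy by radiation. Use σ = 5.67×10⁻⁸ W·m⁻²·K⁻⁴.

Q ≈ 276 W

Q = εσA(T⁴ − T_s⁴). T⁴ − T_s⁴ = (304)⁴ − (270)⁴ = 8.54×10^9 − 5.31×10^9 = 3.23×10^9 K⁴.
Q = 0.98 × 5.67×10⁻⁸ × 1.54 × 3.23×10^9 = 276 W.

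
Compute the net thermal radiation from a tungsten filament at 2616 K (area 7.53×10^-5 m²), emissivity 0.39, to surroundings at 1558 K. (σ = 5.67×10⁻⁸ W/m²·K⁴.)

Q ≈ 68.2 W

Q = εσA(T⁴ − T_s⁴). T⁴ − T_s⁴ = (2616)⁴ − (1558)⁴ = 4.68×10^13 − 5.89×10^12 = 4.09×10^13 K⁴.
Q = 0.39 × 5.67×10⁻⁸ × 7.53×10^-5 × 4.09×10^13 = 68.2 W.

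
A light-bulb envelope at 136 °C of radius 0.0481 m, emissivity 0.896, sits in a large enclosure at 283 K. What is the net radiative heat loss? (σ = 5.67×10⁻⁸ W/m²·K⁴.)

A = 4πr² = 4π × (0.0481)² = 0.0291 m².
Convert: 136 °C = 409 K.
Q = εσA(T⁴ − T_s⁴). T⁴ − T_s⁴ = (409)⁴ − (283)⁴ = 2.80×10^10 − 6.41×10^9 = 2.16×10^10 K⁴.
Q = 0.896 × 5.67×10⁻⁸ × 0.0291 × 2.16×10^10 = 31.9 W.

Q ≈ 31.9 W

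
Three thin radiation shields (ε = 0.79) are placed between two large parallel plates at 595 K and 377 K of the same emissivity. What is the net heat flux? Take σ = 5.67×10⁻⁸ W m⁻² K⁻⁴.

Each of the 4 gaps contributes resistance (2/ε − 1) = 2/0.79 − 1 = 1.532; total = 6.127.
q = σ(T₁⁴ − T₂⁴) / 6.127 = 5.67×10⁻⁸ × 1.05×10^11 / 6.127 = 973 W/m².

q ≈ 973 W/m²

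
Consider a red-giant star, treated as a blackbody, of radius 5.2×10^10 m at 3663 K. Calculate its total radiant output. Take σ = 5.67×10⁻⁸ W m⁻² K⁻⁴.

A = 4πr² = 4π × (5.2×10^10)² = 3.40×10^22 m².
P = σAT⁴ = 5.67×10⁻⁸ × 3.40×10^22 × (3663)⁴ = 5.67×10⁻⁸ × 3.40×10^22 × 1.80×10^14.
P = 3.47×10^29 W.

P ≈ 3.47×10^29 W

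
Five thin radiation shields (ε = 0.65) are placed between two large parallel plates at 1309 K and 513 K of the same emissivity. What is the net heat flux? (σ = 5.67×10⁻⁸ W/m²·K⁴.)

Each of the 6 gaps contributes resistance (2/ε − 1) = 2/0.65 − 1 = 2.077; total = 12.46.
q = σ(T₁⁴ − T₂⁴) / 12.46 = 5.67×10⁻⁸ × 2.87×10^12 / 12.46 = 13000 W/m².

q ≈ 13000 W/m²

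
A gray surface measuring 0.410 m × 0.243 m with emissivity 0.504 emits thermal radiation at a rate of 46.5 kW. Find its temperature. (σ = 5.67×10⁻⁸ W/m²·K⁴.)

A = 0.410 × 0.243 = 0.0996 m².
From P = εσAT⁴, T = (P / εσA)^(1/4) = (46500 / (0.504 × 5.67×10⁻⁸ × 0.0996))^(1/4).
T = (1.63×10^13)^(1/4) = 2010 K.

T ≈ 2010 K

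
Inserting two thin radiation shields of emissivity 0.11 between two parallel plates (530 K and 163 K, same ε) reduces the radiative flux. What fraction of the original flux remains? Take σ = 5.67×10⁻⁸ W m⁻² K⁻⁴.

With N identical shields there are N+1 = 3 gaps in series, each with the same radiative resistance, so the flux falls to 1/(N+1) of its unshielded value.

ratio ≈ 0.333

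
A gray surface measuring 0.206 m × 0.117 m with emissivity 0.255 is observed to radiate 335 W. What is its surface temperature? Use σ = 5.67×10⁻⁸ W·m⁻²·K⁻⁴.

T ≈ 990 K

A = 0.206 × 0.117 = 0.0241 m².
From P = εσAT⁴, T = (P / εσA)^(1/4) = (335 / (0.255 × 5.67×10⁻⁸ × 0.0241))^(1/4).
T = (9.61×10^11)^(1/4) = 990 K.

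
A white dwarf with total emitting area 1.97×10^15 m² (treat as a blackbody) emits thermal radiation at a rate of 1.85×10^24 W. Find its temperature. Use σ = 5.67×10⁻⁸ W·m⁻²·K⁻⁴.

T ≈ 11300 K

From P = σAT⁴, T = (P / σA)^(1/4) = (1.85×10^24 / (5.67×10⁻⁸ × 1.97×10^15))^(1/4).
T = (1.66×10^16)^(1/4) = 11300 K.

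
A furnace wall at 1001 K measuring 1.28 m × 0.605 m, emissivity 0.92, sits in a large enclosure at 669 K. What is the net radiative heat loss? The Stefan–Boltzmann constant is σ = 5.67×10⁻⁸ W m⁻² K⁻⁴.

A = 1.28 × 0.605 = 0.774 m².
Q = εσA(T⁴ − T_s⁴). T⁴ − T_s⁴ = (1001)⁴ − (669)⁴ = 1.00×10^12 − 2.00×10^11 = 8.04×10^11 K⁴.
Q = 0.92 × 5.67×10⁻⁸ × 0.774 × 8.04×10^11 = 32500 W.

Q ≈ 32500 W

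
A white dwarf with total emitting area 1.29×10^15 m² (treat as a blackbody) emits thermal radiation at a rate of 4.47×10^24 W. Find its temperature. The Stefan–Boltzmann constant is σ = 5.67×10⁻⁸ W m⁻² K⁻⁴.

T ≈ 15700 K

From P = σAT⁴, T = (P / σA)^(1/4) = (4.47×10^24 / (5.67×10⁻⁸ × 1.29×10^15))^(1/4).
T = (6.11×10^16)^(1/4) = 15700 K.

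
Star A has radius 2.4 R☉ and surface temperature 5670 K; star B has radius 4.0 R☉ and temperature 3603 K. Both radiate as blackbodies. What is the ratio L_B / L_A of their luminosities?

L = 4πR²σT⁴ ∝ R²T⁴, so L_B/L_A = (4.0/2.4)² × (3603/5670)⁴ = 2.78 × 0.163 = 0.453.

L_B/L_A ≈ 0.453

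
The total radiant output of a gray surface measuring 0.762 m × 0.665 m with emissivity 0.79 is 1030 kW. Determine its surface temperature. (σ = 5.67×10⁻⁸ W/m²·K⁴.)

A = 0.762 × 0.665 = 0.507 m².
From P = εσAT⁴, T = (P / εσA)^(1/4) = (1.03×10^6 / (0.79 × 5.67×10⁻⁸ × 0.507))^(1/4).
T = (4.54×10^13)^(1/4) = 2600 K.

T ≈ 2600 K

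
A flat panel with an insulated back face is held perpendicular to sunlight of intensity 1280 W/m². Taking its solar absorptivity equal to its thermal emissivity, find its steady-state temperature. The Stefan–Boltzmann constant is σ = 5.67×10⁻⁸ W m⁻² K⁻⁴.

T ≈ 388 K

Absorbed flux αS = emitted flux εσT⁴ (one radiating face); with α = ε, T = (S/σ)^(1/4).
T = (1280 / 5.67×10⁻⁸)^(1/4) = (2.26×10^10)^(1/4).
T = 388 K.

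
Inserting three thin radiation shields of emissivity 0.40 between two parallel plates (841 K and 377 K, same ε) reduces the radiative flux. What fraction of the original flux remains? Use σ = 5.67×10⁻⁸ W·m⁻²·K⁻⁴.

ratio ≈ 0.250

With N identical shields there are N+1 = 4 gaps in series, each with the same radiative resistance, so the flux falls to 1/(N+1) of its unshielded value.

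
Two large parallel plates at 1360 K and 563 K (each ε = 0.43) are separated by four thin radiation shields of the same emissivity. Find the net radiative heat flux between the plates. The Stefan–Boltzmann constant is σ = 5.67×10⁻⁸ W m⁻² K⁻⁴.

q ≈ 10300 W/m²

Each of the 5 gaps contributes resistance (2/ε − 1) = 2/0.43 − 1 = 3.651; total = 18.26.
q = σ(T₁⁴ − T₂⁴) / 18.26 = 5.67×10⁻⁸ × 3.32×10^12 / 18.26 = 10300 W/m².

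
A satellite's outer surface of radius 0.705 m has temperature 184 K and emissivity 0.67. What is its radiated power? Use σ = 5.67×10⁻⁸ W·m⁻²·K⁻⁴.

A = 4πr² = 4π × (0.705)² = 6.25 m².
P = εσAT⁴ = 0.67 × 5.67×10⁻⁸ × 6.25 × (184)⁴ = 0.67 × 5.67×10⁻⁸ × 6.25 × 1.15×10^9.
P = 272 W.

P ≈ 272 W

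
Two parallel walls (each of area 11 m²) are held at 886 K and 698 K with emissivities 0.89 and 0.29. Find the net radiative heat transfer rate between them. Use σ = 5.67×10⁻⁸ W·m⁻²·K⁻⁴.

For two large parallel gray plates, q = σ(T₁⁴ − T₂⁴) / (1/ε₁ + 1/ε₂ − 1).
1/ε₁ + 1/ε₂ − 1 = 1/0.89 + 1/0.29 − 1 = 3.572.
T₁⁴ − T₂⁴ = 6.16×10^11 − 2.37×10^11 = 3.79×10^11 K⁴.
q = 5.67×10⁻⁸ × 3.79×10^11 / 3.572 = 6010 W/m².
Q = q·A = 6010 × 11 = 66200 W.

Q ≈ 66200 W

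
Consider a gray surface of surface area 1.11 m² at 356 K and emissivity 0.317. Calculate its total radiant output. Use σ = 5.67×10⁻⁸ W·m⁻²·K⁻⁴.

Stefan–Boltzmann: P = εσAT⁴ = 0.317 × 5.67×10⁻⁸ × 1.11 × (356)⁴ = 0.317 × 5.67×10⁻⁸ × 1.11 × 1.61×10^10.
P = 320 W.

P ≈ 320 W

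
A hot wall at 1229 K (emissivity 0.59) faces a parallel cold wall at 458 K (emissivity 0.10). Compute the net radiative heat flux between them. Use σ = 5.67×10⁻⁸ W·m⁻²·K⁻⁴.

For two large parallel gray plates, q = σ(T₁⁴ − T₂⁴) / (1/ε₁ + 1/ε₂ − 1).
1/ε₁ + 1/ε₂ − 1 = 1/0.59 + 1/0.10 − 1 = 10.69.
T₁⁴ − T₂⁴ = 2.28×10^12 − 4.40×10^10 = 2.24×10^12 K⁴.
q = 5.67×10⁻⁸ × 2.24×10^12 / 10.69 = 11900 W/m².

q ≈ 11900 W/m²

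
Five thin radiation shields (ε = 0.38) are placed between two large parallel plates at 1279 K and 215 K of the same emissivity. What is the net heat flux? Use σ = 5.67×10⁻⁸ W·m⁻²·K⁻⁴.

q ≈ 5930 W/m²

Each of the 6 gaps contributes resistance (2/ε − 1) = 2/0.38 − 1 = 4.263; total = 25.58.
q = σ(T₁⁴ − T₂⁴) / 25.58 = 5.67×10⁻⁸ × 2.67×10^12 / 25.58 = 5930 W/m².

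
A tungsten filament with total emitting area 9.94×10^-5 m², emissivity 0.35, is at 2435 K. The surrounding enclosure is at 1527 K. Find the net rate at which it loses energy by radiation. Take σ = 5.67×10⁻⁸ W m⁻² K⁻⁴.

Q = εσA(T⁴ − T_s⁴). T⁴ − T_s⁴ = (2435)⁴ − (1527)⁴ = 3.52×10^13 − 5.44×10^12 = 2.97×10^13 K⁴.
Q = 0.35 × 5.67×10⁻⁸ × 9.94×10^-5 × 2.97×10^13 = 58.6 W.

Q ≈ 58.6 W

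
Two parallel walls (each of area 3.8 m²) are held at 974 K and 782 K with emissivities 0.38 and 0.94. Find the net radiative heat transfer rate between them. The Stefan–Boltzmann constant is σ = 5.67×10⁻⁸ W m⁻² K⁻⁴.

For two large parallel gray plates, q = σ(T₁⁴ − T₂⁴) / (1/ε₁ + 1/ε₂ − 1).
1/ε₁ + 1/ε₂ − 1 = 1/0.38 + 1/0.94 − 1 = 2.695.
T₁⁴ − T₂⁴ = 9.00×10^11 − 3.74×10^11 = 5.26×10^11 K⁴.
q = 5.67×10⁻⁸ × 5.26×10^11 / 2.695 = 11100 W/m².
Q = q·A = 11100 × 3.8 = 42000 W.

Q ≈ 42000 W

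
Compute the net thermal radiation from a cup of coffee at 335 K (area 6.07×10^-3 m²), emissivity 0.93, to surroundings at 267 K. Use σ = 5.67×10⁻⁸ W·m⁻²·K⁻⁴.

Q = εσA(T⁴ − T_s⁴). T⁴ − T_s⁴ = (335)⁴ − (267)⁴ = 1.26×10^10 − 5.08×10^9 = 7.51×10^9 K⁴.
Q = 0.93 × 5.67×10⁻⁸ × 6.07×10^-3 × 7.51×10^9 = 2.40 W.

Q ≈ 2.40 W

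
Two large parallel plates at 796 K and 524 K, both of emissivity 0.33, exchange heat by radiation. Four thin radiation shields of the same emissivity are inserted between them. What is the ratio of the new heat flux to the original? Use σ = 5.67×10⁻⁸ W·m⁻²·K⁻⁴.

With N identical shields there are N+1 = 5 gaps in series, each with the same radiative resistance, so the flux falls to 1/(N+1) of its unshielded value.

ratio ≈ 0.200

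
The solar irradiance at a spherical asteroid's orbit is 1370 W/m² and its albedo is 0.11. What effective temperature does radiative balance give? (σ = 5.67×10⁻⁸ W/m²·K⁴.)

Power absorbed = (1−a)S·πR²; power emitted = 4πR²σT⁴. Equating and cancelling πR²:
T = ((1−a)S / 4σ)^(1/4) = (1220 / (4 × 5.67×10⁻⁸))^(1/4) = (5.38×10^9)^(1/4).
T = 271 K.

T ≈ 271 K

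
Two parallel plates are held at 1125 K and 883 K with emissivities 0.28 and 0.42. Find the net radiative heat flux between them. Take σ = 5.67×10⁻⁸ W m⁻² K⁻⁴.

For two large parallel gray plates, q = σ(T₁⁴ − T₂⁴) / (1/ε₁ + 1/ε₂ − 1).
1/ε₁ + 1/ε₂ − 1 = 1/0.28 + 1/0.42 − 1 = 4.952.
T₁⁴ − T₂⁴ = 1.60×10^12 − 6.08×10^11 = 9.94×10^11 K⁴.
q = 5.67×10⁻⁸ × 9.94×10^11 / 4.952 = 11400 W/m².

q ≈ 11400 W/m²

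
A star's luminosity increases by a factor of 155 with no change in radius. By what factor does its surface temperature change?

P ∝ T⁴ ⇒ T ∝ P^(1/4), so T scales by (155)^(1/4) = 3.53.

factor ≈ 3.53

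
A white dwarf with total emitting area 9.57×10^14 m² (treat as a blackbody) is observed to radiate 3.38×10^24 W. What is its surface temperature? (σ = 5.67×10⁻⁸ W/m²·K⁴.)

From P = σAT⁴, T = (P / σA)^(1/4) = (3.38×10^24 / (5.67×10⁻⁸ × 9.57×10^14))^(1/4).
T = (6.23×10^16)^(1/4) = 15800 K.

T ≈ 15800 K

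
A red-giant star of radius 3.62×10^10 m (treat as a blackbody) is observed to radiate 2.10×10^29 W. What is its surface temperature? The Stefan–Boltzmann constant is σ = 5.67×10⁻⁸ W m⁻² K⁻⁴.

A = 4πr² = 4π × (3.62×10^10)² = 1.65×10^22 m².
From P = σAT⁴, T = (P / σA)^(1/4) = (2.10×10^29 / (5.67×10⁻⁸ × 1.65×10^22))^(1/4).
T = (2.25×10^14)^(1/4) = 3870 K.

T ≈ 3870 K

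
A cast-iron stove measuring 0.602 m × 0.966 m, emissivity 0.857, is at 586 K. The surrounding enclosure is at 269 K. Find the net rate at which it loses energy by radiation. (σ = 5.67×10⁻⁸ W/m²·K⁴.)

Q ≈ 3180 W

A = 0.602 × 0.966 = 0.582 m².
Q = εσA(T⁴ − T_s⁴). T⁴ − T_s⁴ = (586)⁴ − (269)⁴ = 1.18×10^11 − 5.24×10^9 = 1.13×10^11 K⁴.
Q = 0.857 × 5.67×10⁻⁸ × 0.582 × 1.13×10^11 = 3180 W.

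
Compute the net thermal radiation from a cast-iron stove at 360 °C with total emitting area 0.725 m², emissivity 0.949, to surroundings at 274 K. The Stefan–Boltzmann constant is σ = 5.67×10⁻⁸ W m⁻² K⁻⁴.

Convert: 360 °C = 633 K.
Q = εσA(T⁴ − T_s⁴). T⁴ − T_s⁴ = (633)⁴ − (274)⁴ = 1.61×10^11 − 5.64×10^9 = 1.55×10^11 K⁴.
Q = 0.949 × 5.67×10⁻⁸ × 0.725 × 1.55×10^11 = 6040 W.

Q ≈ 6040 W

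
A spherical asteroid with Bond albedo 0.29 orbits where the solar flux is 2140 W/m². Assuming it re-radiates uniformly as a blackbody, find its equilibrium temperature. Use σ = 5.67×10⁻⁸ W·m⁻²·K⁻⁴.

Power absorbed = (1−a)S·πR²; power emitted = 4πR²σT⁴. Equating and cancelling πR²:
T = ((1−a)S / 4σ)^(1/4) = (1520 / (4 × 5.67×10⁻⁸))^(1/4) = (6.70×10^9)^(1/4).
T = 286 K.

T ≈ 286 K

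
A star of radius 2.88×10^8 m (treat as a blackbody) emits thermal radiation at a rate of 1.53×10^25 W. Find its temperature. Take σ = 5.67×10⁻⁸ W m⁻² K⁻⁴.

A = 4πr² = 4π × (2.88×10^8)² = 1.04×10^18 m².
From P = σAT⁴, T = (P / σA)^(1/4) = (1.53×10^25 / (5.67×10⁻⁸ × 1.04×10^18))^(1/4).
T = (2.59×10^14)^(1/4) = 4010 K.

T ≈ 4010 K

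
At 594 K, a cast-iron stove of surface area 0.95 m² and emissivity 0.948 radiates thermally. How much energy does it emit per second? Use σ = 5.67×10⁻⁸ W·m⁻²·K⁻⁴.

P ≈ 6360 W

Stefan–Boltzmann: P = εσAT⁴ = 0.948 × 5.67×10⁻⁸ × 0.950 × (594)⁴ = 0.948 × 5.67×10⁻⁸ × 0.950 × 1.24×10^11.
P = 6360 W.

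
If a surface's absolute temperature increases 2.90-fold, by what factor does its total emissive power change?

factor ≈ 70.7

P ∝ T⁴, so the power scales as (2.90)⁴ = 70.7.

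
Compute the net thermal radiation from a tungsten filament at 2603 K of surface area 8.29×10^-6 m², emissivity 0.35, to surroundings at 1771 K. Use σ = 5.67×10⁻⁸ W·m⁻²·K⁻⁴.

Q ≈ 5.93 W

Q = εσA(T⁴ − T_s⁴). T⁴ − T_s⁴ = (2603)⁴ − (1771)⁴ = 4.59×10^13 − 9.84×10^12 = 3.61×10^13 K⁴.
Q = 0.35 × 5.67×10⁻⁸ × 8.29×10^-6 × 3.61×10^13 = 5.93 W.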